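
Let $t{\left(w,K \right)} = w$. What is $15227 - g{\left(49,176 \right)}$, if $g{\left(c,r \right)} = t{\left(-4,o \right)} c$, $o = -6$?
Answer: $15423$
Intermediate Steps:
$g{\left(c,r \right)} = - 4 c$
$15227 - g{\left(49,176 \right)} = 15227 - \left(-4\right) 49 = 15227 - -196 = 15227 + 196 = 15423$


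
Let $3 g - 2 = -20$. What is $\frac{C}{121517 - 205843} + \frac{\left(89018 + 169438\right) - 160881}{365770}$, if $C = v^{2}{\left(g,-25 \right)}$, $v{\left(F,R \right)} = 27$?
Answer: $\frac{398073156}{1542196051} \approx 0.25812$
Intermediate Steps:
$g = -6$ ($g = \frac{2}{3} + \frac{1}{3} \left(-20\right) = \frac{2}{3} - \frac{20}{3} = -6$)
$C = 729$ ($C = 27^{2} = 729$)
$\frac{C}{121517 - 205843} + \frac{\left(89018 + 169438\right) - 160881}{365770} = \frac{729}{121517 - 205843} + \frac{\left(89018 + 169438\right) - 160881}{365770} = \frac{729}{121517 - 205843} + \left(258456 - 160881\right) \frac{1}{365770} = \frac{729}{-84326} + 97575 \cdot \frac{1}{365770} = 729 \left(- \frac{1}{84326}\right) + \frac{19515}{73154} = - \frac{729}{84326} + \frac{19515}{73154} = \frac{398073156}{1542196051}$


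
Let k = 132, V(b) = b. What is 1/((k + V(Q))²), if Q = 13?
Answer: 1/21025 ≈ 4.7562e-5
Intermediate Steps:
1/((k + V(Q))²) = 1/((132 + 13)²) = 1/(145²) = 1/21025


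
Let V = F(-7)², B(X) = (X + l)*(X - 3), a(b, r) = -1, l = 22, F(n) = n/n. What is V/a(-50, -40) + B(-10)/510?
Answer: -111/85 ≈ -1.3059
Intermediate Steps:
F(n) = 1
B(X) = (-3 + X)*(22 + X) (B(X) = (X + 22)*(X - 3) = (22 + X)*(-3 + X) = (-3 + X)*(22 + X))
V = 1 (V = 1² = 1)
V/a(-50, -40) + B(-10)/510 = 1/(-1) + (-66 + (-10)² + 19*(-10))/510 = 1*(-1) + (-66 + 100 - 190)*(1/510) = -1 - 156*1/510 = -1 - 26/85 = -111/85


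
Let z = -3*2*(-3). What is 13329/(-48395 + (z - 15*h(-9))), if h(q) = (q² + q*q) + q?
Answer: -13329/50672 ≈ -0.26304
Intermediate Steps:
h(q) = q + 2*q² (h(q) = (q² + q²) + q = 2*q² + q = q + 2*q²)
z = 18 (z = -6*(-3) = 18)
13329/(-48395 + (z - 15*h(-9))) = 13329/(-48395 + (18 - (-135)*(1 + 2*(-9)))) = 13329/(-48395 + (18 - (-135)*(1 - 18))) = 13329/(-48395 + (18 - (-135)*(-17))) = 13329/(-48395 + (18 - 15*153)) = 13329/(-48395 + (18 - 2295)) = 13329/(-48395 - 2277) = 13329/(-50672) = 13329*(-1/50672) = -13329/50672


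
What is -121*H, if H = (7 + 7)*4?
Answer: -6776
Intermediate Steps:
H = 56 (H = 14*4 = 56)
-121*H = -121*56 = -6776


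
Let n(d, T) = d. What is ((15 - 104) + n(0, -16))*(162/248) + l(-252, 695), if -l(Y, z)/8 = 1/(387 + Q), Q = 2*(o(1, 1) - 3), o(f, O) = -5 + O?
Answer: -2689949/46252 ≈ -58.159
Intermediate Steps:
Q = -14 (Q = 2*((-5 + 1) - 3) = 2*(-4 - 3) = 2*(-7) = -14)
l(Y, z) = -8/373 (l(Y, z) = -8/(387 - 14) = -8/373)
((15 - 104) + n(0, -16))*(162/248) + l(-252, 695) = ((15 - 104) + 0)*(162/248) - 8/373 = (-89 + 0)*(162*(1/248)) - 8/373 = -89*81/124 - 8/373 = -7209/124 - 8/373 = -2689949/46252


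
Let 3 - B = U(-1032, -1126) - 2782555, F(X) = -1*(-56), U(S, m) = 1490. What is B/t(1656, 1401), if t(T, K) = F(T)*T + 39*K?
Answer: 2781068/147375 ≈ 18.871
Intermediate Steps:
F(X) = 56
B = 2781068 (B = 3 - (1490 - 2782555) = 3 - 1*(-2781065) = 3 + 2781065 = 2781068)
t(T, K) = 39*K + 56*T (t(T, K) = 56*T + 39*K = 39*K + 56*T)
B/t(1656, 1401) = 2781068/(39*1401 + 56*1656) = 2781068/(54639 + 92736) = 2781068/147375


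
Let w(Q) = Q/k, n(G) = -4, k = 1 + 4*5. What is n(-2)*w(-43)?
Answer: 172/21 ≈ 8.1905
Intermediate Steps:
k = 21 (k = 1 + 20 = 21)
w(Q) = Q/21
n(-2)*w(-43) = -4*(-43)/21 = -4*(-43/21) = 172/21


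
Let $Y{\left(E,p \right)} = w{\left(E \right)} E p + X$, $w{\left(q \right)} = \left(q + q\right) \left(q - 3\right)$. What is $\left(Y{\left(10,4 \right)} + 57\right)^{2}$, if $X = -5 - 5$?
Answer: $31888609$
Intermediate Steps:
$w{\left(q \right)} = 2 q \left(-3 + q\right)$
$X = -10$ ($X = -5 - 5 = -10$)
$Y{\left(E,p \right)} = -10 + 2 p E^{2} \left(-3 + E\right)$ ($Y{\left(E,p \right)} = 2 E \left(-3 + E\right) E p - 10 = 2 E^{2} \left(-3 + E\right) p - 10 = 2 p E^{2} \left(-3 + E\right) - 10 = -10 + 2 p E^{2} \left(-3 + E\right)$)
$\left(Y{\left(10,4 \right)} + 57\right)^{2} = \left(\left(-10 + 2 \cdot 4 \cdot 10^{2} \left(-3 + 10\right)\right) + 57\right)^{2} = \left(\left(-10 + 2 \cdot 4 \cdot 100 \cdot 7\right) + 57\right)^{2} = \left(\left(-10 + 5600\right) + 57\right)^{2} = \left(5590 + 57\right)^{2} = 5647^{2} = 31888609$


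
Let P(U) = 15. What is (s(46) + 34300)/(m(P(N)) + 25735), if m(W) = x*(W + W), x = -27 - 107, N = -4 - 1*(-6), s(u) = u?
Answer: 34346/21715 ≈ 1.5817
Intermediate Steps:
N = 2 (N = -4 + 6 = 2)
x = -134
m(W) = -268*W (m(W) = -134*(W + W) = -268*W)
(s(46) + 34300)/(m(P(N)) + 25735) = (46 + 34300)/(-268*15 + 25735) = 34346/(-4020 + 25735) = 34346/21715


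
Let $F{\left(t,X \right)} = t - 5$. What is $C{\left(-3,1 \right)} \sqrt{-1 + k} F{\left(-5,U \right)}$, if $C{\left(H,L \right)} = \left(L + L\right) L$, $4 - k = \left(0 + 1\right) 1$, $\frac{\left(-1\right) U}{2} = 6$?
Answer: $- 20 \sqrt{2} \approx -28.284$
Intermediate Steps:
$U = -12$ ($U = \left(-2\right) 6 = -12$)
$k = 3$ ($k = 4 - \left(0 + 1\right) 1 = 4 - 1 \cdot 1 = 4 - 1 = 3$)
$F{\left(t,X \right)} = -5 + t$ ($F{\left(t,X \right)} = t - 5 = -5 + t$)
$C{\left(H,L \right)} = 2 L^{2}$ ($C{\left(H,L \right)} = 2 L L = 2 L^{2}$)
$C{\left(-3,1 \right)} \sqrt{-1 + k} F{\left(-5,U \right)} = 2 \cdot 1^{2} \sqrt{-1 + 3} \left(-5 - 5\right) = 2 \cdot 1 \sqrt{2} \left(-10\right) = 2 \sqrt{2} \left(-10\right) = - 20 \sqrt{2}$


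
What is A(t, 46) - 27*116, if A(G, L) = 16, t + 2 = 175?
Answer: -3116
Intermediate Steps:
t = 173 (t = -2 + 175 = 173)
A(t, 46) - 27*116 = 16 - 27*116 = 16 - 1*3132 = 16 - 3132 = -3116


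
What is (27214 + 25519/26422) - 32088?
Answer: -128755309/26422 ≈ -4873.0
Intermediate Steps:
(27214 + 25519/26422) - 32088 = 719073827/26422 - 32088 = -128755309/26422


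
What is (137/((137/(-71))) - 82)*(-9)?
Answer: 1377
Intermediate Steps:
(137/((137/(-71))) - 82)*(-9) = (137/((137*(-1/71))) - 82)*(-9) = (137/(-137/71) - 82)*(-9) = (137*(-71/137) - 82)*(-9) = (-71 - 82)*(-9) = -153*(-9) = 1377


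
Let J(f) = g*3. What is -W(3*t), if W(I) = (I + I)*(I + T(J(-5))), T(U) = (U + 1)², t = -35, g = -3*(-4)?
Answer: 265440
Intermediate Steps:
g = 12
J(f) = 36 (J(f) = 12*3 = 36)
T(U) = (1 + U)²
W(I) = 2*I*(1369 + I) (W(I) = (I + I)*(I + (1 + 36)²) = (2*I)*(I + 37²) = (2*I)*(I + 1369) = (2*I)*(1369 + I) = 2*I*(1369 + I))
-W(3*t) = -2*3*(-35)*(1369 + 3*(-35)) = -2*(-105)*(1369 - 105) = -2*(-105)*1264 = -1*(-265440) = 265440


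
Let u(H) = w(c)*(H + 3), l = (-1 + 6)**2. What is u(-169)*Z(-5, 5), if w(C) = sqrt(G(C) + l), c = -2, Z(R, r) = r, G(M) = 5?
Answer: -830*sqrt(30) ≈ -4546.1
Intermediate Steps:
l = 25 (l = 5**2 = 25)
w(C) = sqrt(30) (w(C) = sqrt(5 + 25) = sqrt(30))
u(H) = sqrt(30)*(3 + H) (u(H) = sqrt(30)*(H + 3) = sqrt(30)*(3 + H))
u(-169)*Z(-5, 5) = (sqrt(30)*(3 - 169))*5 = (sqrt(30)*(-166))*5 = -166*sqrt(30)*5 = -830*sqrt(30)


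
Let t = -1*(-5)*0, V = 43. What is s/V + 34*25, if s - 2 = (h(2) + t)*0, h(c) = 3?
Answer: 36552/43 ≈ 850.05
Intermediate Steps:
t = 0 (t = 5*0 = 0)
s = 2 (s = 2 + (3 + 0)*0 = 2 + 3*0 = 2 + 0 = 2)
s/V + 34*25 = 2/43 + 34*25 = 2*(1/43) + 850 = 2/43 + 850 = 36552/43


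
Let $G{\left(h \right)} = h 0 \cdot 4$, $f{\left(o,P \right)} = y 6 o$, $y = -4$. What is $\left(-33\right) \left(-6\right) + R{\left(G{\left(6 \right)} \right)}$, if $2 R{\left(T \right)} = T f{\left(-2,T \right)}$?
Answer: $198$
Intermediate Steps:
$f{\left(o,P \right)} = - 24 o$ ($f{\left(o,P \right)} = \left(-4\right) 6 o = - 24 o$)
$G{\left(h \right)} = 0$ ($G{\left(h \right)} = 0 \cdot 4 = 0$)
$R{\left(T \right)} = 24 T$ ($R{\left(T \right)} = \frac{T \left(\left(-24\right) \left(-2\right)\right)}{2} = \frac{T 48}{2} = \frac{48 T}{2} = 24 T$)
$\left(-33\right) \left(-6\right) + R{\left(G{\left(6 \right)} \right)} = \left(-33\right) \left(-6\right) + 24 \cdot 0 = 198 + 0 = 198$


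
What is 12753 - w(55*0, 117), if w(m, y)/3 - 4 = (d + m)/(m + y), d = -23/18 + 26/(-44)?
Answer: 49193186/3861 ≈ 12741.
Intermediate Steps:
d = -185/99 (d = -23*1/18 + 26*(-1/44) = -23/18 - 13/22 = -185/99 ≈ -1.8687)
w(m, y) = 12 + 3*(-185/99 + m)/(m + y) (w(m, y) = 12 + 3*((-185/99 + m)/(m + y)) = 12 + 3*(-185/99 + m)/(m + y))
12753 - w(55*0, 117) = 12753 - (-185/33 + 12*117 + 15*(55*0))/(55*0 + 117) = 12753 - (-185/33 + 1404 + 15*0)/(0 + 117) = 12753 - (-185/33 + 1404 + 0)/117 = 12753 - 46147/(117*33) = 12753 - 1*46147/3861 = 12753 - 46147/3861 = 49193186/3861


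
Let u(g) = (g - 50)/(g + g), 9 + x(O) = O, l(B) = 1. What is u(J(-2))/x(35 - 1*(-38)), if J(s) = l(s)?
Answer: -49/128 ≈ -0.38281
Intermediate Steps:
J(s) = 1
x(O) = -9 + O
u(g) = (-50 + g)/(2*g) (u(g) = (-50 + g)/((2*g)) = (-50 + g)*(1/(2*g)) = (-50 + g)/(2*g))
u(J(-2))/x(35 - 1*(-38)) = ((½)*(-50 + 1)/1)/(-9 + (35 - 1*(-38))) = ((½)*1*(-49))/(-9 + (35 + 38)) = -49/(2*(-9 + 73)) = -49/2/64 = -49/2*1/64 = -49/128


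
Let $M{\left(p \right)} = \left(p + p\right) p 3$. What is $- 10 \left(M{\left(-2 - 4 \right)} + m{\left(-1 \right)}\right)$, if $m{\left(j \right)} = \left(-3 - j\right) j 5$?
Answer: $-2260$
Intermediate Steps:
$m{\left(j \right)} = 5 j \left(-3 - j\right)$ ($m{\left(j \right)} = j \left(-3 - j\right) 5 = 5 j \left(-3 - j\right)$)
$M{\left(p \right)} = 6 p^{2}$ ($M{\left(p \right)} = 2 p 3 p = 6 p^{2}$)
$- 10 \left(M{\left(-2 - 4 \right)} + m{\left(-1 \right)}\right) = - 10 \left(6 \left(-2 - 4\right)^{2} - - 5 \left(3 - 1\right)\right) = - 10 \left(6 \left(-2 - 4\right)^{2} - \left(-5\right) 2\right) = - 10 \left(6 \left(-6\right)^{2} + 10\right) = - 10 \left(6 \cdot 36 + 10\right) = - 10 \left(216 + 10\right) = \left(-10\right) 226 = -2260$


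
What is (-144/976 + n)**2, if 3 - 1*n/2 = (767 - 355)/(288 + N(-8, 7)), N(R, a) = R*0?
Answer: 43151761/4822416 ≈ 8.9482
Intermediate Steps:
N(R, a) = 0
n = 113/36 (n = 6 - 2*(767 - 355)/(288 + 0) = 6 - 824/288 = 6 - 2*103/72 = 6 - 103/36 = 113/36 ≈ 3.1389)
(-144/976 + n)**2 = (-144/976 + 113/36)**2 = (-144*1/976 + 113/36)**2 = (-9/61 + 113/36)**2 = (6569/2196)**2 = 43151761/4822416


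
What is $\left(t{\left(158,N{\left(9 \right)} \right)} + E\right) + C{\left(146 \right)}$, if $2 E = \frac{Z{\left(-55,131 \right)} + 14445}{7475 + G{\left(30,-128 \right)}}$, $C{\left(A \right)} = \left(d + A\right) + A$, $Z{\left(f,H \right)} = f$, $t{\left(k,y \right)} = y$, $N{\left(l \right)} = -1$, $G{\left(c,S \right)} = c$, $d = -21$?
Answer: $\frac{406709}{1501} \approx 270.96$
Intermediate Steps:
$C{\left(A \right)} = -21 + 2 A$ ($C{\left(A \right)} = \left(-21 + A\right) + A = -21 + 2 A$)
$E = \frac{1439}{1501}$ ($E = \frac{\left(-55 + 14445\right) \frac{1}{7475 + 30}}{2} = \frac{14390 \cdot \frac{1}{7505}}{2} = \frac{1}{2} \cdot \frac{2878}{1501} = \frac{1439}{1501} \approx 0.95869$)
$\left(t{\left(158,N{\left(9 \right)} \right)} + E\right) + C{\left(146 \right)} = \left(-1 + \frac{1439}{1501}\right) + \left(-21 + 2 \cdot 146\right) = - \frac{62}{1501} + \left(-21 + 292\right) = - \frac{62}{1501} + 271 = \frac{406709}{1501}$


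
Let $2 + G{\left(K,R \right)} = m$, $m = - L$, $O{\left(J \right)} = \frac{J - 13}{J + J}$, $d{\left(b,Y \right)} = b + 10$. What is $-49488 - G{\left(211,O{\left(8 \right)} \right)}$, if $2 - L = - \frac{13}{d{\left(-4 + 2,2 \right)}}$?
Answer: $- \frac{395859}{8} \approx -49482.0$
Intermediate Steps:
$d{\left(b,Y \right)} = 10 + b$
$O{\left(J \right)} = \frac{-13 + J}{2 J}$
$L = \frac{29}{8}$ ($L = 2 - - \frac{13}{10 + \left(-4 + 2\right)} = 2 - - \frac{13}{10 - 2} = 2 - - \frac{13}{8} = 2 + \frac{13}{8} = \frac{29}{8} \approx 3.625$)
$m = - \frac{29}{8}$ ($m = \left(-1\right) \frac{29}{8} = - \frac{29}{8} \approx -3.625$)
$G{\left(K,R \right)} = - \frac{45}{8}$ ($G{\left(K,R \right)} = -2 - \frac{29}{8} = - \frac{45}{8}$)
$-49488 - G{\left(211,O{\left(8 \right)} \right)} = -49488 - - \frac{45}{8} = -49488 + \frac{45}{8} = - \frac{395859}{8}$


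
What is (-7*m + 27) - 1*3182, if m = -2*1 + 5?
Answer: -3176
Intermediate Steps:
m = 3 (m = -2 + 5 = 3)
(-7*m + 27) - 1*3182 = (-7*3 + 27) - 1*3182 = (-21 + 27) - 3182 = 6 - 3182 = -3176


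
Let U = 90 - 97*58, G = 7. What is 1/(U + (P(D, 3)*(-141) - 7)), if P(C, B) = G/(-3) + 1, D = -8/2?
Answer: -1/5355 ≈ -0.00018674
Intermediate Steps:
D = -4 (D = -8*½ = -4)
P(C, B) = -4/3 (P(C, B) = 7/(-3) + 1 = 7*(-⅓) + 1 = -7/3 + 1 = -4/3)
U = -5536 (U = 90 - 5626 = -5536)
1/(U + (P(D, 3)*(-141) - 7)) = 1/(-5536 + (-4/3*(-141) - 7)) = 1/(-5536 + (188 - 7)) = 1/(-5536 + 181) = 1/(-5355) = -1/5355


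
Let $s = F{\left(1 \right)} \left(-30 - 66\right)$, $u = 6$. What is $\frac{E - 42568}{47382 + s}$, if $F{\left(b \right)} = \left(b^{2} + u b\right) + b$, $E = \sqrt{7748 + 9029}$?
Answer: $- \frac{1252}{1371} + \frac{\sqrt{16777}}{46614} \approx -0.91042$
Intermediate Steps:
$E = \sqrt{16777} \approx 129.53$
$F{\left(b \right)} = b^{2} + 7 b$ ($F{\left(b \right)} = \left(b^{2} + 6 b\right) + b = b^{2} + 7 b$)
$s = -768$ ($s = 1 \left(7 + 1\right) \left(-30 - 66\right) = 1 \cdot 8 \left(-96\right) = 8 \left(-96\right) = -768$)
$\frac{E - 42568}{47382 + s} = \frac{\sqrt{16777} - 42568}{47382 - 768} = \frac{-42568 + \sqrt{16777}}{46614} = \left(-42568 + \sqrt{16777}\right) \frac{1}{46614} = - \frac{1252}{1371} + \frac{\sqrt{16777}}{46614}$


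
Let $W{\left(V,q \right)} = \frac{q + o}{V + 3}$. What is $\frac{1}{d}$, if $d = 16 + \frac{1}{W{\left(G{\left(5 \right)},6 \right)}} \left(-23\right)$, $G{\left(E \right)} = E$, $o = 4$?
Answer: $- \frac{5}{12} \approx -0.41667$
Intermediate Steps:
$W{\left(V,q \right)} = \frac{4 + q}{3 + V}$ ($W{\left(V,q \right)} = \frac{q + 4}{V + 3} = \frac{4 + q}{3 + V}$)
$d = - \frac{12}{5}$ ($d = 16 + \frac{1}{\frac{1}{3 + 5} \left(4 + 6\right)} \left(-23\right) = 16 + \frac{1}{\frac{1}{8} \cdot 10} \left(-23\right) = 16 + \frac{1}{\frac{5}{4}} \left(-23\right) = 16 + \frac{4}{5} \left(-23\right) = 16 - \frac{92}{5} = - \frac{12}{5} \approx -2.4$)
$\frac{1}{d} = \frac{1}{- \frac{12}{5}} = - \frac{5}{12}$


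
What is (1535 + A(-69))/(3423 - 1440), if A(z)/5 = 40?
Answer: 1735/1983 ≈ 0.87494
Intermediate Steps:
A(z) = 200 (A(z) = 5*40 = 200)
(1535 + A(-69))/(3423 - 1440) = (1535 + 200)/(3423 - 1440) = 1735/1983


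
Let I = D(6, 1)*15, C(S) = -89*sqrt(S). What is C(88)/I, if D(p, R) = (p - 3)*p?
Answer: -89*sqrt(22)/135 ≈ -3.0922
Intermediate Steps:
D(p, R) = p*(-3 + p) (D(p, R) = (-3 + p)*p = p*(-3 + p))
I = 270 (I = (6*(-3 + 6))*15 = (6*3)*15 = 18*15 = 270)
C(88)/I = -178*sqrt(22)/270 = -178*sqrt(22)*(1/270) = -89*sqrt(22)/135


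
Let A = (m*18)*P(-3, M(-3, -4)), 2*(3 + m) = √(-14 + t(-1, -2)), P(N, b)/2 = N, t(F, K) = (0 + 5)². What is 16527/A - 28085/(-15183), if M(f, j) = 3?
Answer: 28583174/379575 + 5509*√11/450 ≈ 115.91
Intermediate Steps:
t(F, K) = 25 (t(F, K) = 5² = 25)
P(N, b) = 2*N
m = -3 + √11/2 (m = -3 + √(-14 + 25)/2 = -3 + √11/2 ≈ -1.3417)
A = 324 - 54*√11 (A = ((-3 + √11/2)*18)*(2*(-3)) = (-54 + 9*√11)*(-6) = 324 - 54*√11 ≈ 144.90)
16527/A - 28085/(-15183) = 16527/(324 - 54*√11) - 28085/(-15183) = 16527/(324 - 54*√11) - 28085*(-1/15183) = 16527/(324 - 54*√11) + 28085/15183 = 28085/15183 + 16527/(324 - 54*√11)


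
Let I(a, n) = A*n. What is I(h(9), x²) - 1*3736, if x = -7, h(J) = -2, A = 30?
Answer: -2266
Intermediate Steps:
I(a, n) = 30*n
I(h(9), x²) - 1*3736 = 30*(-7)² - 1*3736 = 30*49 - 3736 = 1470 - 3736 = -2266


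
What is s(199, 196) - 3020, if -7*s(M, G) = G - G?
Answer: -3020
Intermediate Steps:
s(M, G) = 0 (s(M, G) = -(G - G)/7 = -1/7*0 = 0)
s(199, 196) - 3020 = 0 - 3020 = -3020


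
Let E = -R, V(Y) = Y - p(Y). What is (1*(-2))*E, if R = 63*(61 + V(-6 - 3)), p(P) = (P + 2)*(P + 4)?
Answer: 2142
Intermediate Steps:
p(P) = (2 + P)*(4 + P)
V(Y) = -8 - Y² - 5*Y (V(Y) = Y - (8 + Y² + 6*Y) = Y + (-8 - Y² - 6*Y) = -8 - Y² - 5*Y)
R = 1071 (R = 63*(61 + (-8 - (-6 - 3)² - 5*(-6 - 3))) = 63*(61 + (-8 - 1*(-9)² - 5*(-9))) = 63*(61 + (-8 - 1*81 + 45)) = 63*(61 + (-8 - 81 + 45)) = 63*(61 - 44) = 63*17 = 1071)
E = -1071 (E = -1*1071 = -1071)
(1*(-2))*E = (1*(-2))*(-1071) = -2*(-1071) = 2142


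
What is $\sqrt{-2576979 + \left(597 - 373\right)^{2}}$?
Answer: $i \sqrt{2526803} \approx 1589.6 i$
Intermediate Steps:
$\sqrt{-2576979 + \left(597 - 373\right)^{2}} = \sqrt{-2576979 + 224^{2}} = \sqrt{-2576979 + 50176} = \sqrt{-2526803} = i \sqrt{2526803}$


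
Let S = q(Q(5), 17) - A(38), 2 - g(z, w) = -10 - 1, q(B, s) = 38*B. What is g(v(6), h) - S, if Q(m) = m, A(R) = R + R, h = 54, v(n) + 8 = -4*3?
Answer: -101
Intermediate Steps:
v(n) = -20 (v(n) = -8 - 4*3 = -8 - 12 = -20)
A(R) = 2*R
g(z, w) = 13 (g(z, w) = 2 - (-10 - 1) = 2 - 1*(-11) = 2 + 11 = 13)
S = 114 (S = 38*5 - 2*38 = 190 - 1*76 = 190 - 76 = 114)
g(v(6), h) - S = 13 - 1*114 = 13 - 114 = -101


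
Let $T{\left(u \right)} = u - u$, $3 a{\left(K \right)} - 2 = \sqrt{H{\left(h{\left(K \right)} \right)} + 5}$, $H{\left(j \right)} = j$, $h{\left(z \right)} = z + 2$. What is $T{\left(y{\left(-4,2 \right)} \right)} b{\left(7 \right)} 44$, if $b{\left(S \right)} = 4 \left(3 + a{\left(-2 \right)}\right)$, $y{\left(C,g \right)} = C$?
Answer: $0$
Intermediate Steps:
$h{\left(z \right)} = 2 + z$
$a{\left(K \right)} = \frac{2}{3} + \frac{\sqrt{7 + K}}{3}$ ($a{\left(K \right)} = \frac{2}{3} + \frac{\sqrt{\left(2 + K\right) + 5}}{3} = \frac{2}{3} + \frac{\sqrt{7 + K}}{3}$)
$T{\left(u \right)} = 0$
$b{\left(S \right)} = \frac{44}{3} + \frac{4 \sqrt{5}}{3}$ ($b{\left(S \right)} = 4 \left(3 + \left(\frac{2}{3} + \frac{\sqrt{7 - 2}}{3}\right)\right) = 4 \left(3 + \left(\frac{2}{3} + \frac{\sqrt{5}}{3}\right)\right) = 4 \left(\frac{11}{3} + \frac{\sqrt{5}}{3}\right) = \frac{44}{3} + \frac{4 \sqrt{5}}{3}$)
$T{\left(y{\left(-4,2 \right)} \right)} b{\left(7 \right)} 44 = 0 \left(\frac{44}{3} + \frac{4 \sqrt{5}}{3}\right) 44 = 0 \cdot 44 = 0$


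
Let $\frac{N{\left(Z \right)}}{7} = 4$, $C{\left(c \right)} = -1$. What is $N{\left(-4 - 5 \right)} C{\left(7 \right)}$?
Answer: $-28$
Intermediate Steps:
$N{\left(Z \right)} = 28$ ($N{\left(Z \right)} = 7 \cdot 4 = 28$)
$N{\left(-4 - 5 \right)} C{\left(7 \right)} = 28 \left(-1\right) = -28$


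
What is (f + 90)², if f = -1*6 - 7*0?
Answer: 7056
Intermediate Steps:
f = -6 (f = -6 + 0 = -6)
(f + 90)² = (-6 + 90)² = 84² = 7056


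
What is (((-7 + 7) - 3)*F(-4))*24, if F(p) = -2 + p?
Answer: 432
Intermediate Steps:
(((-7 + 7) - 3)*F(-4))*24 = (((-7 + 7) - 3)*(-2 - 4))*24 = ((0 - 3)*(-6))*24 = -3*(-6)*24 = 18*24 = 432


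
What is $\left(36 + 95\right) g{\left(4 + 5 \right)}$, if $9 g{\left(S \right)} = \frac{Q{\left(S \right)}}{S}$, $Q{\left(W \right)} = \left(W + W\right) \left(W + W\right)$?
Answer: $524$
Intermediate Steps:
$Q{\left(W \right)} = 4 W^{2}$ ($Q{\left(W \right)} = 2 W 2 W = 4 W^{2}$)
$g{\left(S \right)} = \frac{4 S}{9}$ ($g{\left(S \right)} = \frac{4 S^{2} \frac{1}{S}}{9} = \frac{4 S}{9}$)
$\left(36 + 95\right) g{\left(4 + 5 \right)} = \left(36 + 95\right) \frac{4 \left(4 + 5\right)}{9} = 131 \cdot \frac{4}{9} \cdot 9 = 131 \cdot 4 = 524$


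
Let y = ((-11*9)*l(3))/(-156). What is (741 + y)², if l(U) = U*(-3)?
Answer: 1461915225/2704 ≈ 5.4065e+5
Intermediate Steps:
l(U) = -3*U
y = -297/52 (y = ((-11*9)*(-3*3))/(-156) = -99*(-9)*(-1/156) = 891*(-1/156) = -297/52 ≈ -5.7115)
(741 + y)² = (741 - 297/52)² = (38235/52)² = 1461915225/2704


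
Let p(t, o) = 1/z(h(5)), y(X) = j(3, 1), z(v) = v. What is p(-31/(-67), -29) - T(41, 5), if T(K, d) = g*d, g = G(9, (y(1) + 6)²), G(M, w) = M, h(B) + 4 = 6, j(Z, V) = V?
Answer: -89/2 ≈ -44.500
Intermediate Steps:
h(B) = 2 (h(B) = -4 + 6 = 2)
y(X) = 1
g = 9
T(K, d) = 9*d
p(t, o) = ½ (p(t, o) = 1/2 = ½)
p(-31/(-67), -29) - T(41, 5) = ½ - 9*5 = ½ - 1*45 = ½ - 45 = -89/2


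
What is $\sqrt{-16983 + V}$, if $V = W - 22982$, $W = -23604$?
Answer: $i \sqrt{63569} \approx 252.13 i$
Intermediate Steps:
$V = -46586$ ($V = -23604 - 22982 = -46586$)
$\sqrt{-16983 + V} = \sqrt{-16983 - 46586} = \sqrt{-63569} = i \sqrt{63569}$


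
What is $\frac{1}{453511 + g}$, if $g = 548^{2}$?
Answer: $\frac{1}{753815} \approx 1.3266 \cdot 10^{-6}$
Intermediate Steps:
$g = 300304$
$\frac{1}{453511 + g} = \frac{1}{453511 + 300304} = \frac{1}{753815}$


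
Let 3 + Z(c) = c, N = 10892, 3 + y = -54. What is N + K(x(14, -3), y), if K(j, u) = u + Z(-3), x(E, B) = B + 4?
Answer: 10829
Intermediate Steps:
y = -57 (y = -3 - 54 = -57)
Z(c) = -3 + c
x(E, B) = 4 + B
K(j, u) = -6 + u (K(j, u) = u + (-3 - 3) = u - 6 = -6 + u)
N + K(x(14, -3), y) = 10892 + (-6 - 57) = 10892 - 63 = 10829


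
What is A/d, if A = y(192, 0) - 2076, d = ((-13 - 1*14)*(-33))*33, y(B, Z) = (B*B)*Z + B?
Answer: -628/9801 ≈ -0.064075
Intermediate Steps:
y(B, Z) = B + Z*B² (y(B, Z) = B²*Z + B = Z*B² + B = B + Z*B²)
d = 29403 (d = ((-13 - 14)*(-33))*33 = -27*(-33)*33 = 891*33 = 29403)
A = -1884 (A = 192*(1 + 192*0) - 2076 = 192*(1 + 0) - 2076 = 192*1 - 2076 = 192 - 2076 = -1884)
A/d = -1884/29403 = -1884*1/29403 = -628/9801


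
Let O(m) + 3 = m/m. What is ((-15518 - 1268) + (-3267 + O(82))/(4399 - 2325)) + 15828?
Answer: -1990161/2074 ≈ -959.58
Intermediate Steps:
O(m) = -2 (O(m) = -3 + m/m = -3 + 1 = -2)
((-15518 - 1268) + (-3267 + O(82))/(4399 - 2325)) + 15828 = ((-15518 - 1268) + (-3267 - 2)/(4399 - 2325)) + 15828 = (-16786 - 3269/2074) + 15828 = -34817433/2074 + 15828 = -1990161/2074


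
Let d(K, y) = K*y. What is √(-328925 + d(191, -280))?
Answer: I*√382405 ≈ 618.39*I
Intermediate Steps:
√(-328925 + d(191, -280)) = √(-328925 + 191*(-280)) = √(-328925 - 53480) = √(-382405) = I*√382405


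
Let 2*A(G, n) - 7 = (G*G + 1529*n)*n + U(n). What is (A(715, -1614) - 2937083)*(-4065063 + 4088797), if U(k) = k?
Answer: 37405329419187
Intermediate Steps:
A(G, n) = 7/2 + n/2 + n*(G² + 1529*n)/2 (A(G, n) = 7/2 + ((G*G + 1529*n)*n + n)/2 = 7/2 + ((G² + 1529*n)*n + n)/2 = 7/2 + (n*(G² + 1529*n) + n)/2 = 7/2 + (n + n*(G² + 1529*n))/2 = 7/2 + (n/2 + n*(G² + 1529*n)/2) = 7/2 + n/2 + n*(G² + 1529*n)/2)
(A(715, -1614) - 2937083)*(-4065063 + 4088797) = ((7/2 + (½)*(-1614) + (1529/2)*(-1614)² + (½)*(-1614)*715²) - 2937083)*(-4065063 + 4088797) = ((7/2 - 807 + (1529/2)*2604996 + (½)*(-1614)*511225) - 2937083)*23734 = ((7/2 - 807 + 1991519442 - 412558575) - 2937083)*23734 = (3157920127/2 - 2937083)*23734 = (3152045961/2)*23734 = 37405329419187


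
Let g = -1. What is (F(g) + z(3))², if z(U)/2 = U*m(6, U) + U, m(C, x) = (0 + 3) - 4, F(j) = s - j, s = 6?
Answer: 49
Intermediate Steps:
F(j) = 6 - j
m(C, x) = -1 (m(C, x) = 3 - 4 = -1)
z(U) = 0 (z(U) = 2*(U*(-1) + U) = 2*(-U + U) = 2*0 = 0)
(F(g) + z(3))² = ((6 - 1*(-1)) + 0)² = ((6 + 1) + 0)² = (7 + 0)² = 7² = 49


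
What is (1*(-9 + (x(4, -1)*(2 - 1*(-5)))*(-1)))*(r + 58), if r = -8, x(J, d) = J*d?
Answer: 950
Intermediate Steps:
(1*(-9 + (x(4, -1)*(2 - 1*(-5)))*(-1)))*(r + 58) = (1*(-9 + ((4*(-1))*(2 - 1*(-5)))*(-1)))*(-8 + 58) = (1*(-9 - 4*(2 + 5)*(-1)))*50 = (1*(-9 - 4*7*(-1)))*50 = (1*(-9 - 28*(-1)))*50 = (1*(-9 + 28))*50 = (1*19)*50 = 19*50 = 950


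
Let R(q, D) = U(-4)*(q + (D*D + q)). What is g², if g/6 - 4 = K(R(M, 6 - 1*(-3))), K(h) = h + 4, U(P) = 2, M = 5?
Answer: 1299600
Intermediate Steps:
R(q, D) = 2*D² + 4*q (R(q, D) = 2*(q + (D*D + q)) = 2*(q + (D² + q)) = 2*(q + (q + D²)) = 2*(D² + 2*q) = 2*D² + 4*q)
K(h) = 4 + h
g = 1140 (g = 24 + 6*(4 + (2*(6 - 1*(-3))² + 4*5)) = 24 + 6*(4 + (2*(6 + 3)² + 20)) = 24 + 6*(4 + (2*9² + 20)) = 24 + 6*(4 + (2*81 + 20)) = 24 + 6*(4 + (162 + 20)) = 24 + 6*(4 + 182) = 24 + 6*186 = 24 + 1116 = 1140)
g² = 1140² = 1299600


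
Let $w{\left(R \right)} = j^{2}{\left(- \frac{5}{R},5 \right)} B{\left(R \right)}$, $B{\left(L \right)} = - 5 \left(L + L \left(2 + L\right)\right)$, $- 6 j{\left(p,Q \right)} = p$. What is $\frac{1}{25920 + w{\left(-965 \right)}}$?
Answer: $\frac{3474}{90034055} \approx 3.8585 \cdot 10^{-5}$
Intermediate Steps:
$j{\left(p,Q \right)} = - \frac{p}{6}$
$B{\left(L \right)} = - 5 L - 5 L \left(2 + L\right)$
$w{\left(R \right)} = - \frac{125 \left(3 + R\right)}{36 R}$ ($w{\left(R \right)} = \left(- \frac{\left(-5\right) \frac{1}{R}}{6}\right)^{2} \left(- 5 R \left(3 + R\right)\right) = \left(\frac{5}{6 R}\right)^{2} \left(- 5 R \left(3 + R\right)\right) = \frac{25}{36 R^{2}} \left(- 5 R \left(3 + R\right)\right) = - \frac{125 \left(3 + R\right)}{36 R}$)
$\frac{1}{25920 + w{\left(-965 \right)}} = \frac{1}{25920 + \frac{125 \left(-3 - -965\right)}{36 \left(-965\right)}} = \frac{1}{25920 + \frac{125}{36} \left(- \frac{1}{965}\right) \left(-3 + 965\right)} = \frac{1}{25920 + \frac{125}{36} \left(- \frac{1}{965}\right) 962} = \frac{1}{25920 - \frac{12025}{3474}} = \frac{1}{\frac{90034055}{3474}} = \frac{3474}{90034055}$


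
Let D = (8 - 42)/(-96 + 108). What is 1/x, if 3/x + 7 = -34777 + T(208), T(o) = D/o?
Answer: -43410449/3744 ≈ -11595.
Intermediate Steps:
D = -17/6 (D = -34/12 = -34*1/12 = -17/6 ≈ -2.8333)
T(o) = -17/(6*o)
x = -3744/43410449 (x = 3/(-7 + (-34777 - 17/6/208)) = 3/(-7 + (-34777 - 17/6*1/208)) = 3/(-7 + (-34777 - 17/1248)) = 3/(-7 - 43401713/1248) = 3/(-43410449/1248) = 3*(-1248/43410449) = -3744/43410449 ≈ -8.6247e-5)
1/x = 1/(-3744/43410449) = -43410449/3744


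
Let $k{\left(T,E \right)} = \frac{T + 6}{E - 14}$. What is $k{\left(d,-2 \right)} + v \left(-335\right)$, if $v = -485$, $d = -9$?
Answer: $\frac{2599603}{16} \approx 1.6248 \cdot 10^{5}$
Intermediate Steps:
$k{\left(T,E \right)} = \frac{6 + T}{-14 + E}$
$k{\left(d,-2 \right)} + v \left(-335\right) = \frac{6 - 9}{-14 - 2} - -162475 = \frac{1}{-16} \left(-3\right) + 162475 = \left(- \frac{1}{16}\right) \left(-3\right) + 162475 = \frac{3}{16} + 162475 = \frac{2599603}{16}$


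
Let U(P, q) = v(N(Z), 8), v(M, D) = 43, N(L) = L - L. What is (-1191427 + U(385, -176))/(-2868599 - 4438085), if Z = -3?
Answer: 297846/1826671 ≈ 0.16305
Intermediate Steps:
N(L) = 0
U(P, q) = 43
(-1191427 + U(385, -176))/(-2868599 - 4438085) = (-1191427 + 43)/(-2868599 - 4438085) = -1191384/(-7306684) = -1191384*(-1/7306684) = 297846/1826671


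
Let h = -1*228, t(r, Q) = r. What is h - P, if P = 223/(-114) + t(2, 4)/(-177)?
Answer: -506765/2242 ≈ -226.03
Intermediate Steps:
h = -228
P = -4411/2242 (P = 223/(-114) + 2/(-177) = 223*(-1/114) + 2*(-1/177) = -223/114 - 2/177 = -4411/2242 ≈ -1.9674)
h - P = -228 - 1*(-4411/2242) = -228 + 4411/2242 = -506765/2242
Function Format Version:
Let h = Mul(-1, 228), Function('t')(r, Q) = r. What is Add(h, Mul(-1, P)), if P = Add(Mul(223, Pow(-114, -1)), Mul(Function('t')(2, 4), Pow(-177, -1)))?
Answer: Rational(-506765, 2242) ≈ -226.03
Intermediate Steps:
h = -228
P = Rational(-4411, 2242) (P = Add(Mul(223, Pow(-114, -1)), Mul(2, Pow(-177, -1))) = Add(Mul(223, Rational(-1, 114)), Mul(2, Rational(-1, 177))) = Add(Rational(-223, 114), Rational(-2, 177)) = Rational(-4411, 2242) ≈ -1.9674)
Add(h, Mul(-1, P)) = Add(-228, Mul(-1, Rational(-4411, 2242))) = Add(-228, Rational(4411, 2242)) = Rational(-506765, 2242)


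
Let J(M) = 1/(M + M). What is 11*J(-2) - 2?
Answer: -19/4 ≈ -4.7500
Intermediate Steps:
J(M) = 1/(2*M)
11*J(-2) - 2 = 11*((1/2)/(-2)) - 2 = 11*((1/2)*(-1/2)) - 2 = 11*(-1/4) - 2 = -11/4 - 2 = -19/4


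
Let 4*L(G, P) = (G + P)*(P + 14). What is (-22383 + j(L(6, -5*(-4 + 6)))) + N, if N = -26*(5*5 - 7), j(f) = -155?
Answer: -23006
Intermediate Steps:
L(G, P) = (14 + P)*(G + P)/4 (L(G, P) = ((G + P)*(P + 14))/4 = ((G + P)*(14 + P))/4 = ((14 + P)*(G + P))/4 = (14 + P)*(G + P)/4)
N = -468 (N = -26*(25 - 7) = -26*18 = -468)
(-22383 + j(L(6, -5*(-4 + 6)))) + N = (-22383 - 155) - 468 = -22538 - 468 = -23006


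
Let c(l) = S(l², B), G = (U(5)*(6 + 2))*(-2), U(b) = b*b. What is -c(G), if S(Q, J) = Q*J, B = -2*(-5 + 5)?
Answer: 0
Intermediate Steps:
U(b) = b²
G = -400 (G = (5²*(6 + 2))*(-2) = (25*8)*(-2) = 200*(-2) = -400)
B = 0 (B = -2*0 = 0)
S(Q, J) = J*Q
c(l) = 0 (c(l) = 0*l² = 0)
-c(G) = -1*0 = 0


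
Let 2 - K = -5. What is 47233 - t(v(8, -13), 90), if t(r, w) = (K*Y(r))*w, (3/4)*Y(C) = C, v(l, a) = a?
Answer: 58153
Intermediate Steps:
K = 7 (K = 2 - 1*(-5) = 2 + 5 = 7)
Y(C) = 4*C/3
t(r, w) = 28*r*w/3 (t(r, w) = (7*(4*r/3))*w = (28*r/3)*w = 28*r*w/3)
47233 - t(v(8, -13), 90) = 47233 - 28*(-13)*90/3 = 47233 - 1*(-10920) = 47233 + 10920 = 58153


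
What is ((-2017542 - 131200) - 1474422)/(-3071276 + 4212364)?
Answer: -905791/285272 ≈ -3.1752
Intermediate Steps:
((-2017542 - 131200) - 1474422)/(-3071276 + 4212364) = (-2148742 - 1474422)/1141088 = -3623164*1/1141088 = -905791/285272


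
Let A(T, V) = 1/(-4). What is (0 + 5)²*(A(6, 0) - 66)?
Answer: -6625/4 ≈ -1656.3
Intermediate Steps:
A(T, V) = -¼
(0 + 5)²*(A(6, 0) - 66) = (0 + 5)²*(-¼ - 66) = 5²*(-265/4) = 25*(-265/4) = -6625/4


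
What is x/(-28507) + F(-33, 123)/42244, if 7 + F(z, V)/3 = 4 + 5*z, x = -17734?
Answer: 183696892/301062427 ≈ 0.61016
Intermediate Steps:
F(z, V) = -9 + 15*z (F(z, V) = -21 + 3*(4 + 5*z) = -21 + (12 + 15*z) = -9 + 15*z)
x/(-28507) + F(-33, 123)/42244 = -17734/(-28507) + (-9 + 15*(-33))/42244 = -17734*(-1/28507) + (-9 - 495)*(1/42244) = 17734/28507 - 504*1/42244 = 17734/28507 - 126/10561 = 183696892/301062427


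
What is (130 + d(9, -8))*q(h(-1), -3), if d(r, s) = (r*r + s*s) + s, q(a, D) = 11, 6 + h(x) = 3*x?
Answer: 2937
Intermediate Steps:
h(x) = -6 + 3*x
d(r, s) = s + r² + s² (d(r, s) = (r² + s²) + s = s + r² + s²)
(130 + d(9, -8))*q(h(-1), -3) = (130 + (-8 + 9² + (-8)²))*11 = (130 + (-8 + 81 + 64))*11 = (130 + 137)*11 = 267*11 = 2937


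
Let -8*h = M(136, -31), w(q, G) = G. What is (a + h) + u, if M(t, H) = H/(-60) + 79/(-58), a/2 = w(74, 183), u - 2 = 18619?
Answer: 264300511/13920 ≈ 18987.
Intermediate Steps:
u = 18621 (u = 2 + 18619 = 18621)
a = 366 (a = 2*183 = 366)
M(t, H) = -79/58 - H/60 (M(t, H) = H*(-1/60) + 79*(-1/58) = -H/60 - 79/58 = -79/58 - H/60)
h = 1471/13920 (h = -(-79/58 - 1/60*(-31))/8 = -(-79/58 + 31/60)/8 = -1/8*(-1471/1740) = 1471/13920 ≈ 0.10568)
(a + h) + u = (366 + 1471/13920) + 18621 = 5096191/13920 + 18621 = 264300511/13920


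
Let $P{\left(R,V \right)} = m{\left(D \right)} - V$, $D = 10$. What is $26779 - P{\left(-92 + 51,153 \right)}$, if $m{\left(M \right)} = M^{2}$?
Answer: $26832$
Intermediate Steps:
$P{\left(R,V \right)} = 100 - V$ ($P{\left(R,V \right)} = 10^{2} - V = 100 - V$)
$26779 - P{\left(-92 + 51,153 \right)} = 26779 - \left(100 - 153\right) = 26779 - -53 = 26779 + 53 = 26832$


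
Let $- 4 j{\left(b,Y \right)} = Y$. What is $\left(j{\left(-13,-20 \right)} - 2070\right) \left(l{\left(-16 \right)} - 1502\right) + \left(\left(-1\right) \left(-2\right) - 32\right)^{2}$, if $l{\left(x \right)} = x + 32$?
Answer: $3069490$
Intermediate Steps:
$j{\left(b,Y \right)} = - \frac{Y}{4}$
$l{\left(x \right)} = 32 + x$
$\left(j{\left(-13,-20 \right)} - 2070\right) \left(l{\left(-16 \right)} - 1502\right) + \left(\left(-1\right) \left(-2\right) - 32\right)^{2} = \left(\left(- \frac{1}{4}\right) \left(-20\right) - 2070\right) \left(\left(32 - 16\right) - 1502\right) + \left(\left(-1\right) \left(-2\right) - 32\right)^{2} = \left(5 - 2070\right) \left(16 - 1502\right) + \left(2 - 32\right)^{2} = \left(-2065\right) \left(-1486\right) + \left(-30\right)^{2} = 3068590 + 900 = 3069490$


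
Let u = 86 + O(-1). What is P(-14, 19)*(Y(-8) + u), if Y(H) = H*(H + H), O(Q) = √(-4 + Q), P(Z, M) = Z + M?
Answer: 1070 + 5*I*√5 ≈ 1070.0 + 11.18*I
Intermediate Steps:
P(Z, M) = M + Z
Y(H) = 2*H² (Y(H) = H*(2*H) = 2*H²)
u = 86 + I*√5 (u = 86 + √(-4 - 1) = 86 + √(-5) = 86 + I*√5 ≈ 86.0 + 2.2361*I)
P(-14, 19)*(Y(-8) + u) = (19 - 14)*(2*(-8)² + (86 + I*√5)) = 5*(2*64 + (86 + I*√5)) = 5*(128 + (86 + I*√5)) = 5*(214 + I*√5) = 1070 + 5*I*√5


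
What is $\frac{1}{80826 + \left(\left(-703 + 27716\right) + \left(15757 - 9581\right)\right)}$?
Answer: $\frac{1}{114015} \approx 8.7708 \cdot 10^{-6}$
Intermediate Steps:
$\frac{1}{80826 + \left(\left(-703 + 27716\right) + \left(15757 - 9581\right)\right)} = \frac{1}{80826 + \left(27013 + \left(15757 - 9581\right)\right)} = \frac{1}{80826 + \left(27013 + 6176\right)} = \frac{1}{80826 + 33189} = \frac{1}{114015}$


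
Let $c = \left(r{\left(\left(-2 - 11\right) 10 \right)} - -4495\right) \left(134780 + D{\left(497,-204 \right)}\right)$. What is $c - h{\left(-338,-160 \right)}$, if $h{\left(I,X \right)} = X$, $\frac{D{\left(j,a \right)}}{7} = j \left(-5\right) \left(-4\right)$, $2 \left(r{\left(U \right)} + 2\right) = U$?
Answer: $904906240$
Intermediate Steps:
$r{\left(U \right)} = -2 + \frac{U}{2}$
$D{\left(j,a \right)} = 140 j$ ($D{\left(j,a \right)} = 7 j \left(-5\right) \left(-4\right) = 7 - 5 j \left(-4\right) = 7 \cdot 20 j = 140 j$)
$c = 904906080$ ($c = \left(\left(-2 + \frac{\left(-2 - 11\right) 10}{2}\right) - -4495\right) \left(134780 + 140 \cdot 497\right) = \left(\left(-2 + \frac{\left(-13\right) 10}{2}\right) + 4495\right) \left(134780 + 69580\right) = \left(\left(-2 + \frac{1}{2} \left(-130\right)\right) + 4495\right) 204360 = \left(\left(-2 - 65\right) + 4495\right) 204360 = \left(-67 + 4495\right) 204360 = 4428 \cdot 204360 = 904906080$)
$c - h{\left(-338,-160 \right)} = 904906080 - -160 = 904906080 + 160 = 904906240$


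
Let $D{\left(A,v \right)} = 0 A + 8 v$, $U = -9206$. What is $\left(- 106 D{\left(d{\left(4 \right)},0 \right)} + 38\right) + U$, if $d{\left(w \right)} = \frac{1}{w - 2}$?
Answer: $-9168$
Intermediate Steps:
$d{\left(w \right)} = \frac{1}{-2 + w}$
$D{\left(A,v \right)} = 8 v$ ($D{\left(A,v \right)} = 0 + 8 v = 8 v$)
$\left(- 106 D{\left(d{\left(4 \right)},0 \right)} + 38\right) + U = \left(- 106 \cdot 8 \cdot 0 + 38\right) - 9206 = \left(\left(-106\right) 0 + 38\right) - 9206 = \left(0 + 38\right) - 9206 = 38 - 9206 = -9168$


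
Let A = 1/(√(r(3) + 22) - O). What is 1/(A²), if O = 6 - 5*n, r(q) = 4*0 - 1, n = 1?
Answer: (1 - √21)² ≈ 12.835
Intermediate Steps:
r(q) = -1 (r(q) = 0 - 1 = -1)
O = 1 (O = 6 - 5*1 = 6 - 5 = 1)
A = 1/(-1 + √21) (A = 1/(√(-1 + 22) - 1*1) = 1/(√21 - 1) = 1/(-1 + √21) ≈ 0.27913)
1/(A²) = 1/((1/20 + √21/20)²) = (1/20 + √21/20)⁻²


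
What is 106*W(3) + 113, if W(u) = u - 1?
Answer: 325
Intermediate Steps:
W(u) = -1 + u
106*W(3) + 113 = 106*(-1 + 3) + 113 = 106*2 + 113 = 212 + 113 = 325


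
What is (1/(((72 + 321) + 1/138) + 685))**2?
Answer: 19044/22131025225 ≈ 8.6051e-7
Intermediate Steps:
(1/(((72 + 321) + 1/138) + 685))**2 = (1/((393 + 1/138) + 685))**2 = (1/(54235/138 + 685))**2 = (1/(148765/138))**2 = (138/148765)**2 = 19044/22131025225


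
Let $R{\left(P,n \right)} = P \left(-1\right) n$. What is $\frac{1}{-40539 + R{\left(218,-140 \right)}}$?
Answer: $- \frac{1}{10019} \approx -9.981 \cdot 10^{-5}$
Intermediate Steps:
$R{\left(P,n \right)} = - P n$
$\frac{1}{-40539 + R{\left(218,-140 \right)}} = \frac{1}{-40539 - 218 \left(-140\right)} = \frac{1}{-40539 + 30520} = \frac{1}{-10019} = - \frac{1}{10019}$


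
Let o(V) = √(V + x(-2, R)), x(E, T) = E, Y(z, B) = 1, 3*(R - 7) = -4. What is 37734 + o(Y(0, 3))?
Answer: 37734 + I ≈ 37734.0 + 1.0*I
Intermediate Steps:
R = 17/3 (R = 7 + (⅓)*(-4) = 7 - 4/3 = 17/3 ≈ 5.6667)
o(V) = √(-2 + V) (o(V) = √(V - 2) = √(-2 + V))
37734 + o(Y(0, 3)) = 37734 + √(-2 + 1) = 37734 + √(-1) = 37734 + I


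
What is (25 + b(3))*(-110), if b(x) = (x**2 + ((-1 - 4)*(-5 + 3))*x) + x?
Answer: -7370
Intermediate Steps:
b(x) = x**2 + 11*x (b(x) = (x**2 + (-5*(-2))*x) + x = (x**2 + 10*x) + x = x**2 + 11*x)
(25 + b(3))*(-110) = (25 + 3*(11 + 3))*(-110) = (25 + 3*14)*(-110) = (25 + 42)*(-110) = 67*(-110) = -7370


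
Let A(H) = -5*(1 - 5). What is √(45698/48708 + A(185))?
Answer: √1379867874/8118 ≈ 4.5758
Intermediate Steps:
A(H) = 20 (A(H) = -5*(-4) = 20)
√(45698/48708 + A(185)) = √(45698/48708 + 20) = √(45698*(1/48708) + 20) = √(22849/24354 + 20) = √(509929/24354) = √1379867874/8118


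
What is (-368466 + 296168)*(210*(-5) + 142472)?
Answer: -10224527756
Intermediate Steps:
(-368466 + 296168)*(210*(-5) + 142472) = -72298*(-1050 + 142472) = -72298*141422 = -10224527756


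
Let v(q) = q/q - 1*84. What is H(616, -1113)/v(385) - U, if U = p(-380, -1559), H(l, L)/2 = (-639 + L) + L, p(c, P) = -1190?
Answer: 104500/83 ≈ 1259.0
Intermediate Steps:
H(l, L) = -1278 + 4*L (H(l, L) = 2*((-639 + L) + L) = 2*(-639 + 2*L) = -1278 + 4*L)
v(q) = -83 (v(q) = 1 - 84 = -83)
U = -1190
H(616, -1113)/v(385) - U = (-1278 + 4*(-1113))/(-83) - 1*(-1190) = (-1278 - 4452)*(-1/83) + 1190 = -5730*(-1/83) + 1190 = 5730/83 + 1190 = 104500/83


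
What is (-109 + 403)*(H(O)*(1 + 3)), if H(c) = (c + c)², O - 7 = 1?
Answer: 301056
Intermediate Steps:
O = 8 (O = 7 + 1 = 8)
H(c) = 4*c² (H(c) = (2*c)² = 4*c²)
(-109 + 403)*(H(O)*(1 + 3)) = (-109 + 403)*((4*8²)*(1 + 3)) = 294*((4*64)*4) = 294*(256*4) = 294*1024 = 301056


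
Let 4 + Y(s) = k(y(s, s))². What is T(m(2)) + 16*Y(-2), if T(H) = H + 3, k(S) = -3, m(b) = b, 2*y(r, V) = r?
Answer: 85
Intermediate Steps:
y(r, V) = r/2
T(H) = 3 + H
Y(s) = 5 (Y(s) = -4 + (-3)² = -4 + 9 = 5)
T(m(2)) + 16*Y(-2) = (3 + 2) + 16*5 = 5 + 80 = 85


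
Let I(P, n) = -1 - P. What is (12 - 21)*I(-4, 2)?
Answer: -27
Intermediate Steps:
(12 - 21)*I(-4, 2) = (12 - 21)*(-1 - 1*(-4)) = -9*(-1 + 4) = -9*3 = -27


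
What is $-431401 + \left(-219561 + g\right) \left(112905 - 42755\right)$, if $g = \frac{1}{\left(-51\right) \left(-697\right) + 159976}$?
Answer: $- \frac{130937804816001}{8501} \approx -1.5403 \cdot 10^{10}$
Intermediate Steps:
$g = \frac{1}{195523}$ ($g = \frac{1}{35547 + 159976} = \frac{1}{195523} \approx 5.1145 \cdot 10^{-6}$)
$-431401 + \left(-219561 + g\right) \left(112905 - 42755\right) = -431401 + \left(-219561 + \frac{1}{195523}\right) \left(112905 - 42755\right) = -431401 - \frac{130934137476100}{8501} = - \frac{130937804816001}{8501}$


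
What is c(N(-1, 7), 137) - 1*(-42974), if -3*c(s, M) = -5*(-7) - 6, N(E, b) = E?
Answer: 128893/3 ≈ 42964.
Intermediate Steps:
c(s, M) = -29/3 (c(s, M) = -(-5*(-7) - 6)/3 = -(35 - 6)/3 = -1/3*29 = -29/3)
c(N(-1, 7), 137) - 1*(-42974) = -29/3 - 1*(-42974) = -29/3 + 42974 = 128893/3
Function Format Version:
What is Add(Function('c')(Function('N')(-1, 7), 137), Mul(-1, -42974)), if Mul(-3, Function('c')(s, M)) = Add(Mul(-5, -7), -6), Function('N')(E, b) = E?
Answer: Rational(128893, 3) ≈ 42964.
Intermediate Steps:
Function('c')(s, M) = Rational(-29, 3) (Function('c')(s, M) = Mul(Rational(-1, 3), Add(Mul(-5, -7), -6)) = Mul(Rational(-1, 3), Add(35, -6)) = Mul(Rational(-1, 3), 29) = Rational(-29, 3))
Add(Function('c')(Function('N')(-1, 7), 137), Mul(-1, -42974)) = Add(Rational(-29, 3), Mul(-1, -42974)) = Add(Rational(-29, 3), 42974) = Rational(128893, 3)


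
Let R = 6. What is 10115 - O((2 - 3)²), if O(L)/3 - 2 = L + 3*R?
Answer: 10052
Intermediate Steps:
O(L) = 60 + 3*L (O(L) = 6 + 3*(L + 3*6) = 6 + 3*(L + 18) = 6 + 3*(18 + L) = 6 + (54 + 3*L) = 60 + 3*L)
10115 - O((2 - 3)²) = 10115 - (60 + 3*(2 - 3)²) = 10115 - (60 + 3*(-1)²) = 10115 - (60 + 3*1) = 10115 - (60 + 3) = 10115 - 1*63 = 10115 - 63 = 10052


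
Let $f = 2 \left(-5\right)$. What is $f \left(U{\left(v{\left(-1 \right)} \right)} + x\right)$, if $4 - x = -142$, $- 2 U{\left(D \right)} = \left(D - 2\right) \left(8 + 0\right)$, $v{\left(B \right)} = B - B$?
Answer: $-1540$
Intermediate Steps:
$f = -10$
$v{\left(B \right)} = 0$
$U{\left(D \right)} = 8 - 4 D$ ($U{\left(D \right)} = - \frac{\left(D - 2\right) \left(8 + 0\right)}{2} = - \frac{\left(-2 + D\right) 8}{2} = - \frac{-16 + 8 D}{2} = 8 - 4 D$)
$x = 146$ ($x = 4 - -142 = 4 + 142 = 146$)
$f \left(U{\left(v{\left(-1 \right)} \right)} + x\right) = - 10 \left(\left(8 - 0\right) + 146\right) = - 10 \left(\left(8 + 0\right) + 146\right) = - 10 \left(8 + 146\right) = \left(-10\right) 154 = -1540$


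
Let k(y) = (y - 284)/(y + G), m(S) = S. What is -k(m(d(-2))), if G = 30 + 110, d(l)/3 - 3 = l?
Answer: 281/143 ≈ 1.9650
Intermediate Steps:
d(l) = 9 + 3*l
G = 140
k(y) = (-284 + y)/(140 + y) (k(y) = (y - 284)/(y + 140) = (-284 + y)/(140 + y))
-k(m(d(-2))) = -(-284 + (9 + 3*(-2)))/(140 + (9 + 3*(-2))) = -(-284 + (9 - 6))/(140 + (9 - 6)) = -(-284 + 3)/(140 + 3) = -(-281)/143 = -1*(-281/143) = 281/143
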